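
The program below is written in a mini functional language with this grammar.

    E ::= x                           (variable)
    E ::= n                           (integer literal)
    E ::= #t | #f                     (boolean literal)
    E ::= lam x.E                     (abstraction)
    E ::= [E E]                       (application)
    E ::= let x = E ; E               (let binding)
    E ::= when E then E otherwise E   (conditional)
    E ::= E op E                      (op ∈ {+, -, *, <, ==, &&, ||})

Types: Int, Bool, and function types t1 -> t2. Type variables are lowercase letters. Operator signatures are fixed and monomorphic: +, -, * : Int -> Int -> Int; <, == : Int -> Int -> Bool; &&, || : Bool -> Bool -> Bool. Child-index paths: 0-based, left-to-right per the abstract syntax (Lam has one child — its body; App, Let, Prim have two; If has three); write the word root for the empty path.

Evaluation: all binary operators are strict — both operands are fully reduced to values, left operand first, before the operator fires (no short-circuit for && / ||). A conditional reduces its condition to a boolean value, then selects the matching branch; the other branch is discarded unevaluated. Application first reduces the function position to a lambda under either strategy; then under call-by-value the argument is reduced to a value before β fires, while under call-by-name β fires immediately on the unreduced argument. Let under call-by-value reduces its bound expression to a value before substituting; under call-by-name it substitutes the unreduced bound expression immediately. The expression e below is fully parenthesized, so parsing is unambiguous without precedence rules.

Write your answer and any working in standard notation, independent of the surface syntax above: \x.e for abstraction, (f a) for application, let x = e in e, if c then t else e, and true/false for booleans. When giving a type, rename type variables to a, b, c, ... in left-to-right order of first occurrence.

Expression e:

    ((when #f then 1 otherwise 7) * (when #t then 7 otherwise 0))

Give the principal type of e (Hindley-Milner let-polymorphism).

Answer: Int

Derivation:
  unify Bool ~ Bool
  unify Int ~ Int
  unify Int ~ Int
  unify Bool ~ Bool
  unify Int ~ Int
  unify Int ~ Int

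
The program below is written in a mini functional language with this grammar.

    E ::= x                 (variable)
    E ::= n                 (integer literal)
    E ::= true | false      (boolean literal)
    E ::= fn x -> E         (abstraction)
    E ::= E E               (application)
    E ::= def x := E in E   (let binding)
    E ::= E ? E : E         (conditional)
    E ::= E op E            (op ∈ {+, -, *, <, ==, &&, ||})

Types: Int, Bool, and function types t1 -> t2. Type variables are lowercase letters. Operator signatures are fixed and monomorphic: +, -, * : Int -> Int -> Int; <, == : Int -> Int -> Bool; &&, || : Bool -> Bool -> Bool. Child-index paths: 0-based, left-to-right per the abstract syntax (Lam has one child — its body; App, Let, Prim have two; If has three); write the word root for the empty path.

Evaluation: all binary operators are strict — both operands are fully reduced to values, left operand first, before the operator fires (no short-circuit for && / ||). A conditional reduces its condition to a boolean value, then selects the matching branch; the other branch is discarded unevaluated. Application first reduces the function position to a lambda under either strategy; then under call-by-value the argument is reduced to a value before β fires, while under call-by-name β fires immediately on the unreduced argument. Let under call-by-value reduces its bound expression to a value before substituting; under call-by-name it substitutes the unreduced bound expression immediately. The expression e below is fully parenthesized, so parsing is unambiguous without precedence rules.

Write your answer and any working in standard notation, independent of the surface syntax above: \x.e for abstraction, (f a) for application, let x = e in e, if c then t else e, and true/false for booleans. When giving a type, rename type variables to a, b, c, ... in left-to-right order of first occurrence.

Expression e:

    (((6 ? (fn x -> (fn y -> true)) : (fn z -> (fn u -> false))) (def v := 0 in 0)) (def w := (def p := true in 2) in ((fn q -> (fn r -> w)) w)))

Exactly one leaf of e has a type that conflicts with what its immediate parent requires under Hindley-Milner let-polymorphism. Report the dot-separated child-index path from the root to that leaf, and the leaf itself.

Answer: 0.0.0 : 6

Trace:
  unify Int ~ Bool
  FAIL: mismatch Int ~ Bool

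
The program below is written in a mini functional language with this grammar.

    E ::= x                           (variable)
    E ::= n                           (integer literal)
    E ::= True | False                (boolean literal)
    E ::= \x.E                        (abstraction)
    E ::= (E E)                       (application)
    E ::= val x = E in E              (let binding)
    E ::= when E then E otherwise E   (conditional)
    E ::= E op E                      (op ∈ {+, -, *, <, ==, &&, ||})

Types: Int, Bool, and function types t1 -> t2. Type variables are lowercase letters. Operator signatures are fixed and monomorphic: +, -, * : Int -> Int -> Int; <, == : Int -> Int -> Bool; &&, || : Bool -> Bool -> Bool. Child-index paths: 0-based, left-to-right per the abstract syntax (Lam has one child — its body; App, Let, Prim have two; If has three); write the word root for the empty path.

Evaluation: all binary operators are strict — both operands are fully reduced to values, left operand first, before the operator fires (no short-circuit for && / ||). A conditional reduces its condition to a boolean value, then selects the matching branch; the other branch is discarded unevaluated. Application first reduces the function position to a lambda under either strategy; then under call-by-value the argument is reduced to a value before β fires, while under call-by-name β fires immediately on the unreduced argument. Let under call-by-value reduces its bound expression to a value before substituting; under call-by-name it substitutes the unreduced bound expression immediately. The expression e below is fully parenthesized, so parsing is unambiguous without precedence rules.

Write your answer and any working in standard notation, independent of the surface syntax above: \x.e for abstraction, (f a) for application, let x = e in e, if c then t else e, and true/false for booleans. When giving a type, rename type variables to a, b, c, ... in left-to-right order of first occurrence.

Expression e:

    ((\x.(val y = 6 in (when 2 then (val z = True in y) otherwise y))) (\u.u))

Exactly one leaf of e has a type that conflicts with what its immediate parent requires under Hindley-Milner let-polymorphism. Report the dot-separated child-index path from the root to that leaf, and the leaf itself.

Answer: 0.0.1.0 : 2

Trace:
let y : Int
  unify Int ~ Bool
  FAIL: mismatch Int ~ Bool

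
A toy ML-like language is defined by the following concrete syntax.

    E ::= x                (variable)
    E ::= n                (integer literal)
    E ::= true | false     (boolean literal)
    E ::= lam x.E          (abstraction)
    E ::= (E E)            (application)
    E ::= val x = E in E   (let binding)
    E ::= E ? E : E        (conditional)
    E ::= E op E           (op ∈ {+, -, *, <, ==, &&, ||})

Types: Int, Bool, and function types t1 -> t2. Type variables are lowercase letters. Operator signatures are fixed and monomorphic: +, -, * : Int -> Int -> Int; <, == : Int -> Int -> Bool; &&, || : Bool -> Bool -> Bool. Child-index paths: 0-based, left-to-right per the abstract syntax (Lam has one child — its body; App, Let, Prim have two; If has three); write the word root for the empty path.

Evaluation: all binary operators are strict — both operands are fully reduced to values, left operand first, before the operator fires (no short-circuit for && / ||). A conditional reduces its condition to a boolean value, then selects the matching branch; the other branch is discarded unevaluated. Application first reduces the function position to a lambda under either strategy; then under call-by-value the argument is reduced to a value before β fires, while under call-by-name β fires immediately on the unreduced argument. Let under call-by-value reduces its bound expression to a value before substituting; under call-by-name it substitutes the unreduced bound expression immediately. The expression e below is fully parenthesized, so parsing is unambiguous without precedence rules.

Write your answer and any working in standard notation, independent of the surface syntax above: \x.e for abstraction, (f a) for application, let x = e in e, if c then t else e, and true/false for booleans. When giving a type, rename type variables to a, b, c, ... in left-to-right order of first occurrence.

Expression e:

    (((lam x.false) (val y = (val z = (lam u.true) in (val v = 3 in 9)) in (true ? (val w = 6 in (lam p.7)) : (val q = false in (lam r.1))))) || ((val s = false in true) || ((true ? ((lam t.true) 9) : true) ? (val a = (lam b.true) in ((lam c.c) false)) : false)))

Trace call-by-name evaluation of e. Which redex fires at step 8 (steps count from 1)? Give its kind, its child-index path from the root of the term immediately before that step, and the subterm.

Answer: delta at 1 : (true || false)

Trace:
step 0: (((\x.false) (let y = (let z = (\u.true) in (let v = 3 in 9)) in (if true then (let w = 6 in (\p.7)) else (let q = false in (\r.1))))) || ((let s = false in true) || (if (if true then ((\t.true) 9) else true) then (let a = (\b.true) in ((\c.c) false)) else false)))
step 1: [beta@0] (false || ((let s = false in true) || (if (if true then ((\t.true) 9) else true) then (let a = (\b.true) in ((\c.c) false)) else false)))
step 2: [let@1.0] (false || (true || (if (if true then ((\t.true) 9) else true) then (let a = (\b.true) in ((\c.c) false)) else false)))
step 3: [if@1.1.0] (false || (true || (if ((\t.true) 9) then (let a = (\b.true) in ((\c.c) false)) else false)))
step 4: [beta@1.1.0] (false || (true || (if true then (let a = (\b.true) in ((\c.c) false)) else false)))
step 5: [if@1.1] (false || (true || (let a = (\b.true) in ((\c.c) false))))
step 6: [let@1.1] (false || (true || ((\c.c) false)))
step 7: [beta@1.1] (false || (true || false))
step 8: [delta@1] (false || true)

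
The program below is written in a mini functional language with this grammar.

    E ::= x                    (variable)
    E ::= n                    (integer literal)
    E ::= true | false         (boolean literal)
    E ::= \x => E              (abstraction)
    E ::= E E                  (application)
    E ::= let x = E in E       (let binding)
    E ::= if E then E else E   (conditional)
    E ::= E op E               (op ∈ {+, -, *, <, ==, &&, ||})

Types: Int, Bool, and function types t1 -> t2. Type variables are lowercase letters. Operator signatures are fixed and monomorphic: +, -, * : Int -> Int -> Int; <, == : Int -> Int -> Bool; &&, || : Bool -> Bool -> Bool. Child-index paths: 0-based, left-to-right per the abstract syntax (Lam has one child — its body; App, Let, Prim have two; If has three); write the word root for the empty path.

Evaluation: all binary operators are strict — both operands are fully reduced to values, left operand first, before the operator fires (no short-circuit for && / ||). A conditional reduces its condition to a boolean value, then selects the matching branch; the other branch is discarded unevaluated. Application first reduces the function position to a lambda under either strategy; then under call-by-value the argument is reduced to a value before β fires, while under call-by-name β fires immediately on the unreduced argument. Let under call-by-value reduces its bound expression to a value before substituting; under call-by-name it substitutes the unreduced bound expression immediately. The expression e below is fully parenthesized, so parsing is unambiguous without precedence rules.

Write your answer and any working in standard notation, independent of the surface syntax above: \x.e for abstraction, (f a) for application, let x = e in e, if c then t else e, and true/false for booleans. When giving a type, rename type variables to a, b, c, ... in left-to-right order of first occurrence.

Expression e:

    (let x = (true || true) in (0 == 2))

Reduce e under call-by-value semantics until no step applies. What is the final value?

Trace:
step 0: (let x = (true || true) in (0 == 2))
step 1: [delta@0] (let x = true in (0 == 2))
step 2: [let@root] (0 == 2)
step 3: [delta@root] false

Answer: false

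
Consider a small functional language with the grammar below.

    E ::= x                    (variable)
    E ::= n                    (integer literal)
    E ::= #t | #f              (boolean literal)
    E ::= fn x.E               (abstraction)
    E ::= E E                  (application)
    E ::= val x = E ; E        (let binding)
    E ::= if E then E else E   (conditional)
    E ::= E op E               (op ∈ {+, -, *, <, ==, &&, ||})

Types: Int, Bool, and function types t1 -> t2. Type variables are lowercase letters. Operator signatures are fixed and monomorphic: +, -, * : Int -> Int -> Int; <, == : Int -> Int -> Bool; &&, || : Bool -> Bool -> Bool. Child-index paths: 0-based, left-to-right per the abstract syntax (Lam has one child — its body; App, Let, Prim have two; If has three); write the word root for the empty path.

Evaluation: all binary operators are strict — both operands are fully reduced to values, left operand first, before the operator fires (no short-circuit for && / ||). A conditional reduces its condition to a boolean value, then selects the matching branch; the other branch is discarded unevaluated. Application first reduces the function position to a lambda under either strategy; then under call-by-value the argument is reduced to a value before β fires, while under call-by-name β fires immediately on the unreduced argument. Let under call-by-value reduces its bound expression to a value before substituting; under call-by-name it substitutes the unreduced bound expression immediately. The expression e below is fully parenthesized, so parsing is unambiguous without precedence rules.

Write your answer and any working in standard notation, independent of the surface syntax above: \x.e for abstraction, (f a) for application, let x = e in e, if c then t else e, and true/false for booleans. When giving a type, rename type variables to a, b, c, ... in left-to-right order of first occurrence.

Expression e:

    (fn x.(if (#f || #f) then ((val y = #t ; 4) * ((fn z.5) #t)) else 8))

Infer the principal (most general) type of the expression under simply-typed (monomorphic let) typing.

Answer: a -> Int

Derivation:
  unify Bool ~ Bool
  unify Bool ~ Bool
  unify Bool ~ Bool
let y : Bool
  unify Int ~ Int
\z._ : b -> Int
  unify b -> Int ~ Bool -> c
  unify b ~ Bool
  unify Int ~ c
_ _ : Int
  unify Int ~ Int
  unify Int ~ Int
\x._ : a -> Int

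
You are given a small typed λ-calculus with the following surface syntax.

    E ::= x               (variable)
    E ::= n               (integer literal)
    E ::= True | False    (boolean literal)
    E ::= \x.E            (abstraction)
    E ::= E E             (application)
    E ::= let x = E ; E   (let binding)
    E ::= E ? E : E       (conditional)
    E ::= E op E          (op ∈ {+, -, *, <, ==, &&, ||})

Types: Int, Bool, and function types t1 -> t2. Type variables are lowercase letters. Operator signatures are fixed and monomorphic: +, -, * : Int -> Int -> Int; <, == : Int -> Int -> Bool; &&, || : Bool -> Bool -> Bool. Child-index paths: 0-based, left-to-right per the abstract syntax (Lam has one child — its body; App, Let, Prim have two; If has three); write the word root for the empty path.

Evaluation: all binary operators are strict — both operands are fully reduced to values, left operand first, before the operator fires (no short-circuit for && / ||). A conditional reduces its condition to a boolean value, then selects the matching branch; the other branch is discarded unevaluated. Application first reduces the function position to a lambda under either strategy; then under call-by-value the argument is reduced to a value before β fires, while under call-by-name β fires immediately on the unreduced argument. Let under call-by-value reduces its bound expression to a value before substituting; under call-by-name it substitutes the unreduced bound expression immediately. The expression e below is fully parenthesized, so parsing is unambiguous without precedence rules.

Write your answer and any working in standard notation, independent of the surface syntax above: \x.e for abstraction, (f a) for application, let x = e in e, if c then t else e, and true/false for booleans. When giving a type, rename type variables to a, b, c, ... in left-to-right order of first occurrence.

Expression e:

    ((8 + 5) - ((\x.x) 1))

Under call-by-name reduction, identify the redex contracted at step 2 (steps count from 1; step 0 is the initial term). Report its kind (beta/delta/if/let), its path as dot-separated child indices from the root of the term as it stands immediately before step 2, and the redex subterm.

Answer: beta at 1 : ((\x.x) 1)

Trace:
step 0: ((8 + 5) - ((\x.x) 1))
step 1: [delta@0] (13 - ((\x.x) 1))
step 2: [beta@1] (13 - 1)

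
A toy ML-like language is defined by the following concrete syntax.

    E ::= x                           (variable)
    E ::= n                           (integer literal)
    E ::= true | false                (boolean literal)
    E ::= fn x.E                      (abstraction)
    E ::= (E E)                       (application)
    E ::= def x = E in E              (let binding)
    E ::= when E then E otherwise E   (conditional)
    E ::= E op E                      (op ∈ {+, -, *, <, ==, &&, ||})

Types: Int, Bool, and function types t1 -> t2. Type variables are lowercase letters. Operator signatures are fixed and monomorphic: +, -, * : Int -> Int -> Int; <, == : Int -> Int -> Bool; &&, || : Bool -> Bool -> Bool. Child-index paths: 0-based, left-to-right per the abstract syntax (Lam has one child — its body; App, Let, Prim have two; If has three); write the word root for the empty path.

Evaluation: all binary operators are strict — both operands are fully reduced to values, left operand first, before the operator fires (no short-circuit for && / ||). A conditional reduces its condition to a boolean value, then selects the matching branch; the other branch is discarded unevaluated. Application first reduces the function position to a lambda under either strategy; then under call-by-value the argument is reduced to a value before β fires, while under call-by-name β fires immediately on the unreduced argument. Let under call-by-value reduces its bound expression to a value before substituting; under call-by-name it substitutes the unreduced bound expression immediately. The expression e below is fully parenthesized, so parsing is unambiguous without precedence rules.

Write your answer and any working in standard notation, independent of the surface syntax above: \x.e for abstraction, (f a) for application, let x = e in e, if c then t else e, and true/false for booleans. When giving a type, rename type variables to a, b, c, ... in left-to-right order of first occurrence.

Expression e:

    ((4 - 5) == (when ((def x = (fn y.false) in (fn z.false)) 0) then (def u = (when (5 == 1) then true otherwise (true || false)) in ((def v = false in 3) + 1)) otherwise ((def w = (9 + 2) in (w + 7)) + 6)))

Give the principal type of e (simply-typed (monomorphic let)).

Derivation:
  unify Int ~ Int
  unify Int ~ Int
  unify Int ~ Int
\y._ : a -> Bool
let x : a -> Bool
\z._ : b -> Bool
  unify b -> Bool ~ Int -> c
  unify b ~ Int
  unify Bool ~ c
_ _ : Bool
  unify Bool ~ Bool
  unify Int ~ Int
  unify Int ~ Int
  unify Bool ~ Bool
  unify Bool ~ Bool
  unify Bool ~ Bool
  unify Bool ~ Bool
let u : Bool
let v : Bool
  unify Int ~ Int
  unify Int ~ Int
  unify Int ~ Int
  unify Int ~ Int
let w : Int
w : Int
  unify Int ~ Int
  unify Int ~ Int
  unify Int ~ Int
  unify Int ~ Int
  unify Int ~ Int
  unify Int ~ Int

Answer: Bool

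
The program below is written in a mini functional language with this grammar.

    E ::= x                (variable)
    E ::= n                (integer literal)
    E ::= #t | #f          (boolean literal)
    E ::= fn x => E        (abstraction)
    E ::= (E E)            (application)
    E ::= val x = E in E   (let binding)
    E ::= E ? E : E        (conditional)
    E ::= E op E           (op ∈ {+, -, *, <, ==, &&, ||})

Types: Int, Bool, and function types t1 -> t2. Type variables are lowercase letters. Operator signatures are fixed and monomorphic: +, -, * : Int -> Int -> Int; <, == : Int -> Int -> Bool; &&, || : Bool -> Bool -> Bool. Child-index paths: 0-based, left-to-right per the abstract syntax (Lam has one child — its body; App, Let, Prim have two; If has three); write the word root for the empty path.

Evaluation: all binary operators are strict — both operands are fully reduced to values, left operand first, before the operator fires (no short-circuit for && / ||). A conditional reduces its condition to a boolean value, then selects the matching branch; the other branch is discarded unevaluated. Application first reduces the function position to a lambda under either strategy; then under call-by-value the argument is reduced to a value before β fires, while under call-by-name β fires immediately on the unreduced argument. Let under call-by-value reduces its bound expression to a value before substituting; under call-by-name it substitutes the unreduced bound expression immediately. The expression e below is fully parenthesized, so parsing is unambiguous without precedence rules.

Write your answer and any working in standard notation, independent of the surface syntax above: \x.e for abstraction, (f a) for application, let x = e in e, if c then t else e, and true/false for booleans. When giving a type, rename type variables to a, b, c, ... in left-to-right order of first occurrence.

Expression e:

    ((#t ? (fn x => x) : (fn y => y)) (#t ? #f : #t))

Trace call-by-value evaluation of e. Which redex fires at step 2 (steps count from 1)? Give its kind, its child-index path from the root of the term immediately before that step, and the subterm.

Answer: if at 1 : (if true then false else true)

Trace:
step 0: ((if true then (\x.x) else (\y.y)) (if true then false else true))
step 1: [if@0] ((\x.x) (if true then false else true))
step 2: [if@1] ((\x.x) false)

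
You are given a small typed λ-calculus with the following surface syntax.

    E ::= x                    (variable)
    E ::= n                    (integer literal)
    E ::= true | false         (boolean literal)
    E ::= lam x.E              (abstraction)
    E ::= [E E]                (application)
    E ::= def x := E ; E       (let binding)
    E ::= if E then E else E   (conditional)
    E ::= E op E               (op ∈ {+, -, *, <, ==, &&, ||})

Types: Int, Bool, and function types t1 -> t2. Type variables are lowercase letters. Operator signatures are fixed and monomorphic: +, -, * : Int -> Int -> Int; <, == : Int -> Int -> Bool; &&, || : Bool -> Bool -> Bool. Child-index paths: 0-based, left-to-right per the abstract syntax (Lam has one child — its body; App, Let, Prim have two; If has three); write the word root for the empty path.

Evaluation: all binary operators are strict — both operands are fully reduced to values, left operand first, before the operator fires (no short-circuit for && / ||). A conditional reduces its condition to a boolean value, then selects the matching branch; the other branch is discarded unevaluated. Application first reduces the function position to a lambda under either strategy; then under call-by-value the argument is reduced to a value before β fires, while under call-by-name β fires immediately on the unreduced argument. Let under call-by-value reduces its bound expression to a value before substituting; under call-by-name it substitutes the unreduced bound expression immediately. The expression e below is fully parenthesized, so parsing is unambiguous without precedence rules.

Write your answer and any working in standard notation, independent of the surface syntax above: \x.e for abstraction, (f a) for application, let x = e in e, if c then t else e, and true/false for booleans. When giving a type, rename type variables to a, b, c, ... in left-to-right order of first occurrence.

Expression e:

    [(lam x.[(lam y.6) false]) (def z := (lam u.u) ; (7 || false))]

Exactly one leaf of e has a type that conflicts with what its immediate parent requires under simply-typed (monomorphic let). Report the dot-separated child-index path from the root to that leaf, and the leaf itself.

Derivation:
\y._ : b -> Int
  unify b -> Int ~ Bool -> c
  unify b ~ Bool
  unify Int ~ c
_ _ : Int
\x._ : a -> Int
u : d
\u._ : d -> d
let z : d -> d
  unify Int ~ Bool
  FAIL: mismatch Int ~ Bool

Answer: 1.1.0 : 7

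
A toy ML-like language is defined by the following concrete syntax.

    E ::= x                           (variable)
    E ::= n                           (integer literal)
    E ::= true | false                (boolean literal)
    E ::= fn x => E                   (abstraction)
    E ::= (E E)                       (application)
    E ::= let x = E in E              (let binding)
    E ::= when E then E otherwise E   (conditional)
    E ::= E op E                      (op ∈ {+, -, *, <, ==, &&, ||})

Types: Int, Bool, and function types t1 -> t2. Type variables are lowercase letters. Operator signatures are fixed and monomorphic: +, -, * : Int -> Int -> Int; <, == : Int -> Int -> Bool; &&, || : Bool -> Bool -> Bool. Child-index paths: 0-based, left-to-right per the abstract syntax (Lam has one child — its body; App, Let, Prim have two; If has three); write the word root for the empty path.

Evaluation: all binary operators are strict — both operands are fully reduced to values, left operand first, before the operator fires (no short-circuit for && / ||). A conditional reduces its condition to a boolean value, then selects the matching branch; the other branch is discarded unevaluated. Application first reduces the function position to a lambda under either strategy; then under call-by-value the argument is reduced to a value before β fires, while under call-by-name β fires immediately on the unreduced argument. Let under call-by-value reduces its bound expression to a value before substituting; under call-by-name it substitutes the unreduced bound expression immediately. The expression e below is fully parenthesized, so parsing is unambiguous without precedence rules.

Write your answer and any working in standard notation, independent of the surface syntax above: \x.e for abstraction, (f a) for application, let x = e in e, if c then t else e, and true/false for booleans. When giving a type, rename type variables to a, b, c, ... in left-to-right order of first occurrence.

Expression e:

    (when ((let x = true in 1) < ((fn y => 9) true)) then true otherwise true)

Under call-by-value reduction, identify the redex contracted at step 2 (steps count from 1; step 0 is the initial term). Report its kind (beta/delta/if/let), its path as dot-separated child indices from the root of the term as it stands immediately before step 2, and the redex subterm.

Derivation:
step 0: (if ((let x = true in 1) < ((\y.9) true)) then true else true)
step 1: [let@0.0] (if (1 < ((\y.9) true)) then true else true)
step 2: [beta@0.1] (if (1 < 9) then true else true)

Answer: beta at 0.1 : ((\y.9) true)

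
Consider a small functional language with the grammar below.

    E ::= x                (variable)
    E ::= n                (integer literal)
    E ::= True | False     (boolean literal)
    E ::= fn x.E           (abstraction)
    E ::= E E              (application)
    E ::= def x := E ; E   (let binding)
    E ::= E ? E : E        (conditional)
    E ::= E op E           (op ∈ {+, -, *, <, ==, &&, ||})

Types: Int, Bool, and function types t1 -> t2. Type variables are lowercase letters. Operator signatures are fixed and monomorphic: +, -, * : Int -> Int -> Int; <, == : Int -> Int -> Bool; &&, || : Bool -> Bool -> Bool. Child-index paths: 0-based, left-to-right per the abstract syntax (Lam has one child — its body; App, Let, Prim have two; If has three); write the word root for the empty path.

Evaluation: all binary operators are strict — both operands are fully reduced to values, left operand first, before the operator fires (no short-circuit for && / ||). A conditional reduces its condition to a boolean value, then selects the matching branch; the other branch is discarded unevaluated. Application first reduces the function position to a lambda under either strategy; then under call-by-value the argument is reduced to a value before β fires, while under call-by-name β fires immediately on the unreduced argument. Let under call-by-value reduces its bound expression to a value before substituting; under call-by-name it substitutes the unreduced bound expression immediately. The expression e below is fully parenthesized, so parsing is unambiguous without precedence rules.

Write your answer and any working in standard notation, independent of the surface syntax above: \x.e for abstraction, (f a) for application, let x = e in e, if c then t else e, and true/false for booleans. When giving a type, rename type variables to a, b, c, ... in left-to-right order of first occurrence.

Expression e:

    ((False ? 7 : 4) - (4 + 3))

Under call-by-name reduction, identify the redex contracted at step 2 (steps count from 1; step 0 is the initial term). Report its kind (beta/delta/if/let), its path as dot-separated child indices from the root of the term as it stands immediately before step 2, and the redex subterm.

Trace:
step 0: ((if false then 7 else 4) - (4 + 3))
step 1: [if@0] (4 - (4 + 3))
step 2: [delta@1] (4 - 7)

Answer: delta at 1 : (4 + 3)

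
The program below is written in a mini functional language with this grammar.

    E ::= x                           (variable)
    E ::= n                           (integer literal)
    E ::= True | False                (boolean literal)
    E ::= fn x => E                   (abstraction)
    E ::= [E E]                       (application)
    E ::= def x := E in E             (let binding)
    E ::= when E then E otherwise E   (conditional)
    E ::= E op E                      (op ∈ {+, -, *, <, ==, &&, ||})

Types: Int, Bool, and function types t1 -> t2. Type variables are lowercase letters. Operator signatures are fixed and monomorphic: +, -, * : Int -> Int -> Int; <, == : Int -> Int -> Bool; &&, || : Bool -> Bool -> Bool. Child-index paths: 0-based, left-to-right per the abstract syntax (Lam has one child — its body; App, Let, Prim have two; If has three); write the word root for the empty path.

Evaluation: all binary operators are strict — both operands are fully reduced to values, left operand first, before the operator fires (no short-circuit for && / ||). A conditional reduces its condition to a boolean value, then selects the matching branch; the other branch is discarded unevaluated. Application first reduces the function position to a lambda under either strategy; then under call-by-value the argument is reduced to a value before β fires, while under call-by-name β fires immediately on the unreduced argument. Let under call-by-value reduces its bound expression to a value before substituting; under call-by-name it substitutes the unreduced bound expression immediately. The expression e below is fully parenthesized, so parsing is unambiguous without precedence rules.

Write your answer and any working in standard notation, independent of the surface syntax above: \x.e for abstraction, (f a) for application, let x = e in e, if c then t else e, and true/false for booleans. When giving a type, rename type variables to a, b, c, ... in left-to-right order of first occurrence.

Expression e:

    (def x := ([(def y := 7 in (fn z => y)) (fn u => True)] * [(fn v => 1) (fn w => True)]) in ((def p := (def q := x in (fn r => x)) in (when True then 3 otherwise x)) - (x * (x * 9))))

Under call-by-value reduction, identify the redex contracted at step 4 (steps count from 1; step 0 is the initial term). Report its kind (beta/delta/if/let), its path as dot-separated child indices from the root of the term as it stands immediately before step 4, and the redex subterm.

Trace:
step 0: (let x = (((let y = 7 in (\z.y)) (\u.true)) * ((\v.1) (\w.true))) in ((let p = (let q = x in (\r.x)) in (if true then 3 else x)) - (x * (x * 9))))
step 1: [let@0.0.0] (let x = (((\z.7) (\u.true)) * ((\v.1) (\w.true))) in ((let p = (let q = x in (\r.x)) in (if true then 3 else x)) - (x * (x * 9))))
step 2: [beta@0.0] (let x = (7 * ((\v.1) (\w.true))) in ((let p = (let q = x in (\r.x)) in (if true then 3 else x)) - (x * (x * 9))))
step 3: [beta@0.1] (let x = (7 * 1) in ((let p = (let q = x in (\r.x)) in (if true then 3 else x)) - (x * (x * 9))))
step 4: [delta@0] (let x = 7 in ((let p = (let q = x in (\r.x)) in (if true then 3 else x)) - (x * (x * 9))))

Answer: delta at 0 : (7 * 1)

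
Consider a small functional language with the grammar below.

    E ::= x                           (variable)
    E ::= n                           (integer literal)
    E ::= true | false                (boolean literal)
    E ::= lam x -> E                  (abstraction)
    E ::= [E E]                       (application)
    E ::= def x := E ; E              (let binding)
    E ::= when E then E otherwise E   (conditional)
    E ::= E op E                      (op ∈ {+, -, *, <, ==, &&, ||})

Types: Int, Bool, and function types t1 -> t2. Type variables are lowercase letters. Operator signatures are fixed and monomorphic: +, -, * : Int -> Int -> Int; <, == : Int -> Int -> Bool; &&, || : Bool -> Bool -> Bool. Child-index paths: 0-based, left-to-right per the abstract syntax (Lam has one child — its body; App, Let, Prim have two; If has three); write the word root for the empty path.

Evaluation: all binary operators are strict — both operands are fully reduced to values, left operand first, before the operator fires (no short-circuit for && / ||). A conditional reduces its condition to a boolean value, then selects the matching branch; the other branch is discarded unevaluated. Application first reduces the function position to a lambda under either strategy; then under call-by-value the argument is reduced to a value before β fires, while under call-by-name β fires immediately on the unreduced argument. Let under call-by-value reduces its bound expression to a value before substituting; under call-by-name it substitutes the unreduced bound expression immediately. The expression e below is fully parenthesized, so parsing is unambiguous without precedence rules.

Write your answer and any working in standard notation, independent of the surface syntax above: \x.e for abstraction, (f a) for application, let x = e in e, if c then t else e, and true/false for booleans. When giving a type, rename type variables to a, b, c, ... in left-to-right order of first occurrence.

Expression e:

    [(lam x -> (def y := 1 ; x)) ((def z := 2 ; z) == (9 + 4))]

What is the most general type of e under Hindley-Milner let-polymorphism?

Answer: Bool

Trace:
let y : Int
x : a
\x._ : a -> a
let z : Int
z : Int
  unify Int ~ Int
  unify Int ~ Int
  unify Int ~ Int
  unify Int ~ Int
  unify a -> a ~ Bool -> b
  unify a ~ Bool
  unify Bool ~ b
_ _ : Bool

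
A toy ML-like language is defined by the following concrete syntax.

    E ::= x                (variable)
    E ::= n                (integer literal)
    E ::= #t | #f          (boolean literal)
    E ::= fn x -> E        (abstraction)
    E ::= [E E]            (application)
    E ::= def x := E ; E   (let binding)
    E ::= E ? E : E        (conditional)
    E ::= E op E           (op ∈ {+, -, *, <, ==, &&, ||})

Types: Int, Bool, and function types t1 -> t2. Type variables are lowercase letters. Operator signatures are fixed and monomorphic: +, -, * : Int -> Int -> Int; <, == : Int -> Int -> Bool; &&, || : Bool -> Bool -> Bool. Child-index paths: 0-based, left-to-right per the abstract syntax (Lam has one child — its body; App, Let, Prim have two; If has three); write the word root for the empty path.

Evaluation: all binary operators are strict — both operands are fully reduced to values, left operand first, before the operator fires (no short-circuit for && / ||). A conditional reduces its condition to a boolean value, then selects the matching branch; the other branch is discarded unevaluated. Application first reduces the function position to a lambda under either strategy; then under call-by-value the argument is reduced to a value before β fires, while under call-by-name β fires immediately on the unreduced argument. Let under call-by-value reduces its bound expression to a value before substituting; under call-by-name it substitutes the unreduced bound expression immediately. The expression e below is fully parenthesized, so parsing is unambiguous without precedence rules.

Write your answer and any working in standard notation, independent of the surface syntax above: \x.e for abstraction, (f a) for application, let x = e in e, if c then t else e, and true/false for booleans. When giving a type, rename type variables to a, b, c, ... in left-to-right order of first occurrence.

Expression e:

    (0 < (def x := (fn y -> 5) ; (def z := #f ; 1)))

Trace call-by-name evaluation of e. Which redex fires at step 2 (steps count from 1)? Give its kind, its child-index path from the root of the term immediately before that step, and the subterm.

Derivation:
step 0: (0 < (let x = (\y.5) in (let z = false in 1)))
step 1: [let@1] (0 < (let z = false in 1))
step 2: [let@1] (0 < 1)

Answer: let at 1 : (let z = false in 1)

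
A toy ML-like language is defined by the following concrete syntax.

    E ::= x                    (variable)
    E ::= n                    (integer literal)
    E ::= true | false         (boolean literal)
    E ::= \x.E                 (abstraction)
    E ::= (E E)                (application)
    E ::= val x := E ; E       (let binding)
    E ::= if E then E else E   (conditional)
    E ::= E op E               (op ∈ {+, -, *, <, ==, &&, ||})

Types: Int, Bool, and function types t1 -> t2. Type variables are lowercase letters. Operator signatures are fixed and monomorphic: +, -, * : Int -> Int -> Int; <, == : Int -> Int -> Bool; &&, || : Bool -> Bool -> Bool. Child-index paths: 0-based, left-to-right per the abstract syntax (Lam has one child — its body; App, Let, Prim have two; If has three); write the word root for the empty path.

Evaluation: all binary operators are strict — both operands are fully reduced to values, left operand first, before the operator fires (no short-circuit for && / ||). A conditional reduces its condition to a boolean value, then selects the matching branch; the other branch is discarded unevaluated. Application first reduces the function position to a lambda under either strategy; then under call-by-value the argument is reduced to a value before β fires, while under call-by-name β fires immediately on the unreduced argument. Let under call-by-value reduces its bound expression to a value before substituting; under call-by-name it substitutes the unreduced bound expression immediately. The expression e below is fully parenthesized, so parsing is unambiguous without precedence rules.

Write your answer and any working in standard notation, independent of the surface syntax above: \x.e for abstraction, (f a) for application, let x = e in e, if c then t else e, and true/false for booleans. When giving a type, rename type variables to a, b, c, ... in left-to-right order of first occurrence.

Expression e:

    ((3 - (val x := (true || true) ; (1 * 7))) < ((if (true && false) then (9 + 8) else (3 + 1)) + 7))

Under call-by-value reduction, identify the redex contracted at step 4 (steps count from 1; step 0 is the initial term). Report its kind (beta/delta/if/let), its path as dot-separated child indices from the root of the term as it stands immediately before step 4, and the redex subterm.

Answer: delta at 0 : (3 - 7)

Trace:
step 0: ((3 - (let x = (true || true) in (1 * 7))) < ((if (true && false) then (9 + 8) else (3 + 1)) + 7))
step 1: [delta@0.1.0] ((3 - (let x = true in (1 * 7))) < ((if (true && false) then (9 + 8) else (3 + 1)) + 7))
step 2: [let@0.1] ((3 - (1 * 7)) < ((if (true && false) then (9 + 8) else (3 + 1)) + 7))
step 3: [delta@0.1] ((3 - 7) < ((if (true && false) then (9 + 8) else (3 + 1)) + 7))
step 4: [delta@0] (-4 < ((if (true && false) then (9 + 8) else (3 + 1)) + 7))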